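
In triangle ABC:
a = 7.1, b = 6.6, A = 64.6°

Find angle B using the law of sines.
sin(B)/b = sin(A)/a
sin(B) = b·sin(A)/a = 6.6·sin(64.6°)/7.1 = 0.839720
B = arcsin(0.839720) = 57.11°  (b ≤ a, so B ≤ A and the acute solution is unique)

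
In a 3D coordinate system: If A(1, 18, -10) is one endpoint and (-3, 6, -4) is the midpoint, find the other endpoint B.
B = (2×(-3) - 1, 2×6 - 18, 2×(-4) - (-10)) = (-7, -6, 2)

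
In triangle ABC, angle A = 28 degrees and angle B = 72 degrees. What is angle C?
Sum of angles in a triangle = 180 degrees
Third angle = 180 - 28 - 72
Third angle = 80 degrees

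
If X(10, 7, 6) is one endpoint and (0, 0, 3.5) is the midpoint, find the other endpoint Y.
Y = (2×0 - 10, 2×0 - 7, 2×3.5 - 6) = (-10, -7, 1)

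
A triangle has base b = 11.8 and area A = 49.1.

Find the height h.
A = ½bh  →  h = 2A/b
h = 2·49.1/11.8 = 8.322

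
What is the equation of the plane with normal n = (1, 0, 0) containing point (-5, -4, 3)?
d = n·P = (1)(-5) + (0)(-4) + (0)(3) = -5
Plane: x = -5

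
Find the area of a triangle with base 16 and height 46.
Area = (1/2) * base * height
Area = (1/2) * 16 * 46
Area = 368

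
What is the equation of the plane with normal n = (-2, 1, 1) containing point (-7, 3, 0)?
d = n·P = (-2)(-7) + (1)(3) + (1)(0) = 17
Plane: -2x + y + z = 17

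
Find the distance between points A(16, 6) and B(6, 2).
Using the distance formula: d = sqrt((x₂-x₁)² + (y₂-y₁)²)
dx = 6 - 16 = -10
dy = 2 - 6 = -4
d = sqrt((-10)² + (-4)²) = sqrt(100 + 16) = sqrt(116) = 10.77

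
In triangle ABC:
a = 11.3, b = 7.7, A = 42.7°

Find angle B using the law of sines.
sin(B)/b = sin(A)/a
sin(B) = b·sin(A)/a = 7.7·sin(42.7°)/11.3 = 0.462109
B = arcsin(0.462109) = 27.52°  (b ≤ a, so B ≤ A and the acute solution is unique)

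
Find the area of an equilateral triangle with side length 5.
Area = (sqrt(3)/4) * s²
Area = (sqrt(3)/4) * 5²
Area = (sqrt(3)/4) * 25
Area = 10.83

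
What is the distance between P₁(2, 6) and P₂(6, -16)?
Using the distance formula: d = sqrt((x₂-x₁)² + (y₂-y₁)²)
dx = 6 - 2 = 4
dy = (-16) - 6 = -22
d = sqrt(4² + (-22)²) = sqrt(16 + 484) = sqrt(500) = 22.36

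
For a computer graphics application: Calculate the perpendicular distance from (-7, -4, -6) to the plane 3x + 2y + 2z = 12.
d = |3(-7) + 2(-4) + 2(-6) - (12)| / √(3² + 2² + 2²) = 53/√17 = 12.85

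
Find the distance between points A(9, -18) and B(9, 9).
Using the distance formula: d = sqrt((x₂-x₁)² + (y₂-y₁)²)
dx = 9 - 9 = 0
dy = 9 - (-18) = 27
d = sqrt(0² + 27²) = sqrt(0 + 729) = sqrt(729) = 27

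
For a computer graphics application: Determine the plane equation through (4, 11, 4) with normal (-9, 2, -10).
d = n·P = (-9)(4) + (2)(11) + (-10)(4) = -54
Plane: -9x + 2y - 10z = -54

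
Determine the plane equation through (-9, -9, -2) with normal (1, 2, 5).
d = n·P = (1)(-9) + (2)(-9) + (5)(-2) = -37
Plane: x + 2y + 5z = -37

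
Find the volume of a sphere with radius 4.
Volume = (4/3) * pi * r³
Volume = (4/3) * pi * 4³
Volume = (4/3) * pi * 64
Volume = 268.08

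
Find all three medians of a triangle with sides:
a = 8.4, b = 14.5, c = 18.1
Using m_x = ½√(2y² + 2z² - x²):
m_a = ½√(2·14.5² + 2·18.1² - 8.4²) = ½√1005.16 = 15.85
m_b = ½√(2·8.4² + 2·18.1² - 14.5²) = ½√586.09 = 12.1
m_c = ½√(2·8.4² + 2·14.5² - 18.1²) = ½√234.01 = 7.649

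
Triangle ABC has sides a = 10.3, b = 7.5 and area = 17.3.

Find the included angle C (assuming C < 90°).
Area = ½ab·sin(C)  →  sin(C) = 2·Area/(ab)
sin(C) = 2·17.3/(10.3·7.5) = 0.447896
C = arcsin(0.447896) = 26.61°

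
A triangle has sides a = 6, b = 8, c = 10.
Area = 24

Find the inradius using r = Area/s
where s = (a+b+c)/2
s = (6+8+10)/2 = 12
r = Area/s = 24/12 = 2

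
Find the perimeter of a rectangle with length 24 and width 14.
Perimeter = 2 * (length + width)
Perimeter = 2 * (24 + 14)
Perimeter = 2 * 38
Perimeter = 76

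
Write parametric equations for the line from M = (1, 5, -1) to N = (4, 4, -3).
Direction vector d = N - M = (3, -1, -2)
x = 1 + 3t, y = 5 - t, z = -1 - 2t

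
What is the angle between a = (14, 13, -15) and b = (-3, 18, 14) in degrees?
a·b = -18, |a|² = 590, |b|² = 529
cos θ = -18/√312110 ≈ -0.03222
θ ≈ 91.85°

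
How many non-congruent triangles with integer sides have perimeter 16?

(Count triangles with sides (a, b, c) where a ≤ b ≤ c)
With a ≤ b ≤ c and a + b + c = 16, the triangle inequality a + b > c gives c < 16/2, so c ≤ 7.
Iterate a from 1 to ⌊p/3⌋ = 5; for each a, b ranges from a to ⌊(p−a)/2⌋ with c = p − a − b, keeping only c ≥ b.
Triples: (2, 7, 7), (3, 6, 7), (4, 5, 7), …
Count = 5 triangles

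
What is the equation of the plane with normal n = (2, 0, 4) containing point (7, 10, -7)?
d = n·P = (2)(7) + (0)(10) + (4)(-7) = -14
Plane: 2x + 4z = -14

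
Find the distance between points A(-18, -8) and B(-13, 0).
Using the distance formula: d = sqrt((x₂-x₁)² + (y₂-y₁)²)
dx = (-13) - (-18) = 5
dy = 0 - (-8) = 8
d = sqrt(5² + 8²) = sqrt(25 + 64) = sqrt(89) = 9.43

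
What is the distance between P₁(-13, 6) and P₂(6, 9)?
Using the distance formula: d = sqrt((x₂-x₁)² + (y₂-y₁)²)
dx = 6 - (-13) = 19
dy = 9 - 6 = 3
d = sqrt(19² + 3²) = sqrt(361 + 9) = sqrt(370) = 19.24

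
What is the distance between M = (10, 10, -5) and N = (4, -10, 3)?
d = √[(-6)² + (-20)² + (8)²] = √500 = 22.36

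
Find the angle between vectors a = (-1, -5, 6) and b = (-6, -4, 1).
a·b = 32, |a|² = 62, |b|² = 53
cos θ = 32/√3286 ≈ 0.5582
θ ≈ 56.07°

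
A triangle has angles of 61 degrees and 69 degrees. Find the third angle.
Sum of angles in a triangle = 180 degrees
Third angle = 180 - 61 - 69
Third angle = 50 degrees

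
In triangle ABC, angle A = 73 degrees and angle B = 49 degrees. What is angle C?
Sum of angles in a triangle = 180 degrees
Third angle = 180 - 73 - 49
Third angle = 58 degrees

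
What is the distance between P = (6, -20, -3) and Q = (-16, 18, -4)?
d = √[(-22)² + (38)² + (-1)²] = √1929 = 43.92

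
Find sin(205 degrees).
sin(205 degrees) = -0.4226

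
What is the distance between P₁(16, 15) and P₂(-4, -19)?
Using the distance formula: d = sqrt((x₂-x₁)² + (y₂-y₁)²)
dx = (-4) - 16 = -20
dy = (-19) - 15 = -34
d = sqrt((-20)² + (-34)²) = sqrt(400 + 1156) = sqrt(1556) = 39.45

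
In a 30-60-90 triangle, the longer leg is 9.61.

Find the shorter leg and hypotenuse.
In a 30-60-90 triangle, sides are in ratio 1 : √3 : 2.
Long leg = short leg·√3  →  short leg = 9.61/√3 = 5.548
Hypotenuse = 2·(short leg) = 2·9.61/√3 = 11.1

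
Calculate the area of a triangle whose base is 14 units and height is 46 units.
Area = (1/2) * base * height
Area = (1/2) * 14 * 46
Area = 322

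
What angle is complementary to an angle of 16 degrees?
Complementary angles sum to 90 degrees.
Other angle = 90 - 16
Other angle = 74 degrees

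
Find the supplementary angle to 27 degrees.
Supplementary angles sum to 180 degrees.
Other angle = 180 - 27
Other angle = 153 degrees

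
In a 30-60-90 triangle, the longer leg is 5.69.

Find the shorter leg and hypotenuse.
In a 30-60-90 triangle, sides are in ratio 1 : √3 : 2.
Long leg = short leg·√3  →  short leg = 5.69/√3 = 3.285
Hypotenuse = 2·(short leg) = 2·5.69/√3 = 6.57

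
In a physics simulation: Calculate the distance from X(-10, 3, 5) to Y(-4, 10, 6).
d = √[(6)² + (7)² + (1)²] = √86 = 9.274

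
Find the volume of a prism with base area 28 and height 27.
Volume = base area * height
Volume = 28 * 27
Volume = 756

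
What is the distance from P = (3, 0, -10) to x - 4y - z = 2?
d = |1(3) + (-4)(0) + (-1)(-10) - (2)| / √(1² + (-4)² + (-1)²) = 11/√18 = 2.593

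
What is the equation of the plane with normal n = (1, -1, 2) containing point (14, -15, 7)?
d = n·P = (1)(14) + (-1)(-15) + (2)(7) = 43
Plane: x - y + 2z = 43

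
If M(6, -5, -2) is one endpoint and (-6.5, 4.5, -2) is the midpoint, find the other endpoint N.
N = (2×(-6.5) - 6, 2×4.5 - (-5), 2×(-2) - (-2)) = (-19, 14, -2)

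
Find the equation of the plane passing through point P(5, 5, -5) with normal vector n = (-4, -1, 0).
d = n·P = (-4)(5) + (-1)(5) + (0)(-5) = -25
Plane: -4x - y = -25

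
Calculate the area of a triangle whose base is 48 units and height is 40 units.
Area = (1/2) * base * height
Area = (1/2) * 48 * 40
Area = 960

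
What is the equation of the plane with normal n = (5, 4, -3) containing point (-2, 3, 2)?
d = n·P = (5)(-2) + (4)(3) + (-3)(2) = -4
Plane: 5x + 4y - 3z = -4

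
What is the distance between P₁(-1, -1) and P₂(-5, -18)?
Using the distance formula: d = sqrt((x₂-x₁)² + (y₂-y₁)²)
dx = (-5) - (-1) = -4
dy = (-18) - (-1) = -17
d = sqrt((-4)² + (-17)²) = sqrt(16 + 289) = sqrt(305) = 17.46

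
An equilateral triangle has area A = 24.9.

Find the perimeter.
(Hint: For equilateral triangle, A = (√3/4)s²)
A = (√3/4)s²  →  s² = 4A/√3 = 4·24.9/√3 = 57.5041
s = 7.58314
Perimeter = 3s = 22.75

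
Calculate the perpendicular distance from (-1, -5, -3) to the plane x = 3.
d = |1(-1) + 0(-5) + 0(-3) - (3)| / √(1² + 0² + 0²) = 4/√1 = 4.0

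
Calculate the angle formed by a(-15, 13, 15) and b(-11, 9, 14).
a·b = 492, |a|² = 619, |b|² = 398
cos θ = 492/√246362 ≈ 0.9912
θ ≈ 7.59°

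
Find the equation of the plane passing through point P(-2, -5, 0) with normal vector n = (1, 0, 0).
d = n·P = (1)(-2) + (0)(-5) + (0)(0) = -2
Plane: x = -2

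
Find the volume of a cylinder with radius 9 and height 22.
Volume = pi * r² * h
Volume = pi * 9² * 22
Volume = pi * 81 * 22
Volume = pi * 1782
Volume = 5598.32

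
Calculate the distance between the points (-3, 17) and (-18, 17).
Using the distance formula: d = sqrt((x₂-x₁)² + (y₂-y₁)²)
dx = (-18) - (-3) = -15
dy = 17 - 17 = 0
d = sqrt((-15)² + 0²) = sqrt(225 + 0) = sqrt(225) = 15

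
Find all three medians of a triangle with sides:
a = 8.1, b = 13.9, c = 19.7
Using m_x = ½√(2y² + 2z² - x²):
m_a = ½√(2·13.9² + 2·19.7² - 8.1²) = ½√1096.99 = 16.56
m_b = ½√(2·8.1² + 2·19.7² - 13.9²) = ½√714.19 = 13.36
m_c = ½√(2·8.1² + 2·13.9² - 19.7²) = ½√129.55 = 5.691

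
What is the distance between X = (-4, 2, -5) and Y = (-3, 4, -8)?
d = √[(1)² + (2)² + (-3)²] = √14 = 3.742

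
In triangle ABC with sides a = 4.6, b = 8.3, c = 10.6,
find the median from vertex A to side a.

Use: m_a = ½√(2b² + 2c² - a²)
m_a = ½√(2·8.3² + 2·10.6² - 4.6²)
m_a = ½√(137.78 + 224.72 - 21.16) = ½√341.34 = 9.238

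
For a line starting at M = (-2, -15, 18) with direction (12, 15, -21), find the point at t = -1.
P(-1) = (-2 + 12(-1), -15 + 15(-1), 18 + (-21)(-1)) = (-14, -30, 39)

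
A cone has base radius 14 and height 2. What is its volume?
Volume = (1/3) * pi * r² * h
Volume = (1/3) * pi * 14² * 2
Volume = (1/3) * pi * 196 * 2
Volume = (1/3) * pi * 392
Volume = 410.50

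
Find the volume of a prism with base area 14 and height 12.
Volume = base area * height
Volume = 14 * 12
Volume = 168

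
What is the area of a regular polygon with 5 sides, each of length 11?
For a regular 5-gon with side length s = 11:
Apothem a = s / (2*tan(pi/5)) = 11 / (2*tan(pi/5)) ≈ 7.5701
Perimeter P = 5 * 11 = 55
Area = (1/2) * P * a = (1/2) * 55 * 7.5701 = 208.18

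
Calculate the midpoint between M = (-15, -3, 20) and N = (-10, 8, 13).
Midpoint = ((-15-10)/2, (-3+8)/2, (20+13)/2) = (-12.5, 2.5, 16.5)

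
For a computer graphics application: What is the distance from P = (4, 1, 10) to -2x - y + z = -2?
d = |(-2)(4) + (-1)(1) + 1(10) - (-2)| / √((-2)² + (-1)² + 1²) = 3/√6 = 1.225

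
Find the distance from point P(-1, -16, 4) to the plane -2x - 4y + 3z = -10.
d = |(-2)(-1) + (-4)(-16) + 3(4) - (-10)| / √((-2)² + (-4)² + 3²) = 88/√29 = 16.34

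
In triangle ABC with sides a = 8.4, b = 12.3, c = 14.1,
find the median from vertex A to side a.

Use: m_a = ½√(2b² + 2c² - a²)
m_a = ½√(2·12.3² + 2·14.1² - 8.4²)
m_a = ½√(302.58 + 397.62 - 70.56) = ½√629.64 = 12.55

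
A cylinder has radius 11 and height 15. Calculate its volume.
Volume = pi * r² * h
Volume = pi * 11² * 15
Volume = pi * 121 * 15
Volume = pi * 1815
Volume = 5701.99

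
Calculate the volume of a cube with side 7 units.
Volume = s³
Volume = 7³
Volume = 343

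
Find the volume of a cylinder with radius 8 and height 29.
Volume = pi * r² * h
Volume = pi * 8² * 29
Volume = pi * 64 * 29
Volume = pi * 1856
Volume = 5830.80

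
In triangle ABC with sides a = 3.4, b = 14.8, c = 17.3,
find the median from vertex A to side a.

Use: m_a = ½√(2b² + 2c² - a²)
m_a = ½√(2·14.8² + 2·17.3² - 3.4²)
m_a = ½√(438.08 + 598.58 - 11.56) = ½√1025.1 = 16.01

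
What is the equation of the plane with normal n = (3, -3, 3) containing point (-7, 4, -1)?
d = n·P = (3)(-7) + (-3)(4) + (3)(-1) = -36
Plane: 3x - 3y + 3z = -36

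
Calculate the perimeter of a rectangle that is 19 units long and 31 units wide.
Perimeter = 2 * (length + width)
Perimeter = 2 * (19 + 31)
Perimeter = 2 * 50
Perimeter = 100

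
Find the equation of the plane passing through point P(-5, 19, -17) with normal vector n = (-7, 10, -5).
d = n·P = (-7)(-5) + (10)(19) + (-5)(-17) = 310
Plane: -7x + 10y - 5z = 310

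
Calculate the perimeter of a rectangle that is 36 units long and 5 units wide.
Perimeter = 2 * (length + width)
Perimeter = 2 * (36 + 5)
Perimeter = 2 * 41
Perimeter = 82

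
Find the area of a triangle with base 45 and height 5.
Area = (1/2) * base * height
Area = (1/2) * 45 * 5
Area = 112.50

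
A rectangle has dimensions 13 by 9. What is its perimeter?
Perimeter = 2 * (length + width)
Perimeter = 2 * (13 + 9)
Perimeter = 2 * 22
Perimeter = 44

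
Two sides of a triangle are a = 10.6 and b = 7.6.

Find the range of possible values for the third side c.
By the triangle inequality: |a - b| < c < a + b
|10.6 - 7.6| < c < 10.6 + 7.6
3 < c < 18.2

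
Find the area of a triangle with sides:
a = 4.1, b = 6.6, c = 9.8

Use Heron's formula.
s = (a+b+c)/2 = (4.1+6.6+9.8)/2 = 10.25
A = √(s(s-a)(s-b)(s-c)) = √(10.25·6.15·3.65·0.45)
A = √103.539 = 10.18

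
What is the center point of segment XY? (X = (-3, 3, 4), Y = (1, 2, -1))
Midpoint = ((-3+1)/2, (3+2)/2, (4-1)/2) = (-1, 2.5, 1.5)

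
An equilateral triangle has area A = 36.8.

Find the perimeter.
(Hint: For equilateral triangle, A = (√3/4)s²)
A = (√3/4)s²  →  s² = 4A/√3 = 4·36.8/√3 = 84.986
s = 9.21878
Perimeter = 3s = 27.66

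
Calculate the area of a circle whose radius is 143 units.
Area = pi * r²
Area = pi * 143²
Area = pi * 20449
Area = 64242.43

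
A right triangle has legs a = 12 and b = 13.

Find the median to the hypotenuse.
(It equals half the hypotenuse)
Hypotenuse c = √(12² + 13²) = √313 = 17.6918
Median to hypotenuse = c/2 = 8.846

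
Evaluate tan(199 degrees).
tan(199 degrees) = 0.3443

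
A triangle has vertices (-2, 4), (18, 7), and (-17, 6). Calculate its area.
Using the coordinate formula: Area = (1/2)|x₁(y₂-y₃) + x₂(y₃-y₁) + x₃(y₁-y₂)|
Area = (1/2)|(-2)(7-6) + 18(6-4) + (-17)(4-7)|
Area = (1/2)|(-2)*1 + 18*2 + (-17)*(-3)|
Area = (1/2)|(-2) + 36 + 51|
Area = (1/2)*85 = 42.50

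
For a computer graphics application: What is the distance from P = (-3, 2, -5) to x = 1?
d = |1(-3) + 0(2) + 0(-5) - (1)| / √(1² + 0² + 0²) = 4/√1 = 4.0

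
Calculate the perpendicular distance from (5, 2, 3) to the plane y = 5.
d = |0(5) + 1(2) + 0(3) - (5)| / √(0² + 1² + 0²) = 3/√1 = 3.0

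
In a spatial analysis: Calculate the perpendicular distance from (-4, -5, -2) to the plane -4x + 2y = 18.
d = |(-4)(-4) + 2(-5) + 0(-2) - (18)| / √((-4)² + 2² + 0²) = 12/√20 = 2.683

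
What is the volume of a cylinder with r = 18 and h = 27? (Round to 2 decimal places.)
Volume = pi * r² * h
Volume = pi * 18² * 27
Volume = pi * 324 * 27
Volume = pi * 8748
Volume = 27482.65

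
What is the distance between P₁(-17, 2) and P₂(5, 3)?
Using the distance formula: d = sqrt((x₂-x₁)² + (y₂-y₁)²)
dx = 5 - (-17) = 22
dy = 3 - 2 = 1
d = sqrt(22² + 1²) = sqrt(484 + 1) = sqrt(485) = 22.02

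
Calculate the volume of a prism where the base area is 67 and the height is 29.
Volume = base area * height
Volume = 67 * 29
Volume = 1943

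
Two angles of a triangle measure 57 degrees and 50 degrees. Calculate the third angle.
Sum of angles in a triangle = 180 degrees
Third angle = 180 - 57 - 50
Third angle = 73 degrees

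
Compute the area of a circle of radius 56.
Area = pi * r²
Area = pi * 56²
Area = pi * 3136
Area = 9852.03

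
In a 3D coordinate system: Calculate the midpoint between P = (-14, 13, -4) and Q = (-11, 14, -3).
Midpoint = ((-14-11)/2, (13+14)/2, (-4-3)/2) = (-12.5, 13.5, -3.5)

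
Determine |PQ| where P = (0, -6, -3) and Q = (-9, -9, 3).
d = √[(-9)² + (-3)² + (6)²] = √126 = 11.22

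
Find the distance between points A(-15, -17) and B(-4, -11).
Using the distance formula: d = sqrt((x₂-x₁)² + (y₂-y₁)²)
dx = (-4) - (-15) = 11
dy = (-11) - (-17) = 6
d = sqrt(11² + 6²) = sqrt(121 + 36) = sqrt(157) = 12.53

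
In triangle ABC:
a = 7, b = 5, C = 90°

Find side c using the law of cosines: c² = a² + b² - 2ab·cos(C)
c² = 7² + 5² - 2·7·5·cos(90°)
c² = 49 + 25 - 70·0.0000 = 74
c = √74 = 8.602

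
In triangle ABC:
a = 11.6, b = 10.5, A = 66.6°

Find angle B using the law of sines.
sin(B)/b = sin(A)/a
sin(B) = b·sin(A)/a = 10.5·sin(66.6°)/11.6 = 0.830726
B = arcsin(0.830726) = 56.17°  (b ≤ a, so B ≤ A and the acute solution is unique)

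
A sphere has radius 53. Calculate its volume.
Volume = (4/3) * pi * r³
Volume = (4/3) * pi * 53³
Volume = (4/3) * pi * 148877
Volume = 623614.52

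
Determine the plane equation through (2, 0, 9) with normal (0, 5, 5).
d = n·P = (0)(2) + (5)(0) + (5)(9) = 45
Plane: 5y + 5z = 45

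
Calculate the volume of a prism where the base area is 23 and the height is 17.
Volume = base area * height
Volume = 23 * 17
Volume = 391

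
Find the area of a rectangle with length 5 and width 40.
Area = length * width
Area = 5 * 40
Area = 200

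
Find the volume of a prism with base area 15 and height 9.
Volume = base area * height
Volume = 15 * 9
Volume = 135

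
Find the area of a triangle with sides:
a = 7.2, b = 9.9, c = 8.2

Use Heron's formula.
s = (a+b+c)/2 = (7.2+9.9+8.2)/2 = 12.65
A = √(s(s-a)(s-b)(s-c)) = √(12.65·5.45·2.75·4.45)
A = √843.684 = 29.05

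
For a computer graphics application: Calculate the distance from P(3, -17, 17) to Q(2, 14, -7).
d = √[(-1)² + (31)² + (-24)²] = √1538 = 39.22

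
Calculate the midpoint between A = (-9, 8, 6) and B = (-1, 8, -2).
Midpoint = ((-9-1)/2, (8+8)/2, (6-2)/2) = (-5, 8, 2)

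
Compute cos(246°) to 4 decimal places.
cos(246 degrees) = -0.4067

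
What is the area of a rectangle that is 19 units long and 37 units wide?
Area = length * width
Area = 19 * 37
Area = 703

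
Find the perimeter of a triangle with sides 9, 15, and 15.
Perimeter = sum of all sides
Perimeter = 9 + 15 + 15
Perimeter = 39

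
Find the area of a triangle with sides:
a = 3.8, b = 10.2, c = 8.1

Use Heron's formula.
s = (a+b+c)/2 = (3.8+10.2+8.1)/2 = 11.05
A = √(s(s-a)(s-b)(s-c)) = √(11.05·7.25·0.85·2.95)
A = √200.882 = 14.17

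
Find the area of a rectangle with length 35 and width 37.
Area = length * width
Area = 35 * 37
Area = 1295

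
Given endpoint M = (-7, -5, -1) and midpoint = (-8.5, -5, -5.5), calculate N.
N = (2×(-8.5) - (-7), 2×(-5) - (-5), 2×(-5.5) - (-1)) = (-10, -5, -10)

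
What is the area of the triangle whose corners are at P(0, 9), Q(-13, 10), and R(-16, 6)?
Using the coordinate formula: Area = (1/2)|x₁(y₂-y₃) + x₂(y₃-y₁) + x₃(y₁-y₂)|
Area = (1/2)|0(10-6) + (-13)(6-9) + (-16)(9-10)|
Area = (1/2)|0*4 + (-13)*(-3) + (-16)*(-1)|
Area = (1/2)|0 + 39 + 16|
Area = (1/2)*55 = 27.50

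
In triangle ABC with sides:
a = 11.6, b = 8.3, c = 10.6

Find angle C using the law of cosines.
cos(C) = (a² + b² - c²)/(2ab)
cos(C) = (11.6² + 8.3² - 10.6²)/(2·11.6·8.3) = 91.09/192.56 = 0.473047
C = arccos(0.473047) = 61.77°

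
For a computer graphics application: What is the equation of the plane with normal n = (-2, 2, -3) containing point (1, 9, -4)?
d = n·P = (-2)(1) + (2)(9) + (-3)(-4) = 28
Plane: -2x + 2y - 3z = 28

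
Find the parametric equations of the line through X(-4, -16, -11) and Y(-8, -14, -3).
Direction vector d = Y - X = (-4, 2, 8)
x = -4 - 4t, y = -16 + 2t, z = -11 + 8t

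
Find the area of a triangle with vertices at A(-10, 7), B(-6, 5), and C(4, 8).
Using the coordinate formula: Area = (1/2)|x₁(y₂-y₃) + x₂(y₃-y₁) + x₃(y₁-y₂)|
Area = (1/2)|(-10)(5-8) + (-6)(8-7) + 4(7-5)|
Area = (1/2)|(-10)*(-3) + (-6)*1 + 4*2|
Area = (1/2)|30 + (-6) + 8|
Area = (1/2)*32 = 16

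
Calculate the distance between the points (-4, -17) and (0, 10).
Using the distance formula: d = sqrt((x₂-x₁)² + (y₂-y₁)²)
dx = 0 - (-4) = 4
dy = 10 - (-17) = 27
d = sqrt(4² + 27²) = sqrt(16 + 729) = sqrt(745) = 27.29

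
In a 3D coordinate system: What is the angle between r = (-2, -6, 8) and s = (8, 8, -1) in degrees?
r·s = -72, |r|² = 104, |s|² = 129
cos θ = -72/√13416 ≈ -0.6216
θ ≈ 128.4°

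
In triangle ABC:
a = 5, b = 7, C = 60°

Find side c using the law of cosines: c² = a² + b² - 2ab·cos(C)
c² = 5² + 7² - 2·5·7·cos(60°)
c² = 25 + 49 - 70·0.5000 = 39
c = √39 = 6.245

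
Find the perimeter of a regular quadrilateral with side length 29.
Perimeter = number of sides * side length
Perimeter = 4 * 29
Perimeter = 116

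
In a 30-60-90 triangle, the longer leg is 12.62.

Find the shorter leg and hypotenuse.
In a 30-60-90 triangle, sides are in ratio 1 : √3 : 2.
Long leg = short leg·√3  →  short leg = 12.62/√3 = 7.286
Hypotenuse = 2·(short leg) = 2·12.62/√3 = 14.57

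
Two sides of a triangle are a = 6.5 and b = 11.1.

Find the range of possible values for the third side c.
By the triangle inequality: |a - b| < c < a + b
|6.5 - 11.1| < c < 6.5 + 11.1
4.6 < c < 17.6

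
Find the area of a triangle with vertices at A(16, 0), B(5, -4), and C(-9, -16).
Using the coordinate formula: Area = (1/2)|x₁(y₂-y₃) + x₂(y₃-y₁) + x₃(y₁-y₂)|
Area = (1/2)|16((-4)-(-16)) + 5((-16)-0) + (-9)(0-(-4))|
Area = (1/2)|16*12 + 5*(-16) + (-9)*4|
Area = (1/2)|192 + (-80) + (-36)|
Area = (1/2)*76 = 38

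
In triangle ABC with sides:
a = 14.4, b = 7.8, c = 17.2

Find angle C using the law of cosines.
cos(C) = (a² + b² - c²)/(2ab)
cos(C) = (14.4² + 7.8² - 17.2²)/(2·14.4·7.8) = -27.64/224.64 = -0.123041
C = arccos(-0.123041) = 97.07°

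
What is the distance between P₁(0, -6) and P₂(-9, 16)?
Using the distance formula: d = sqrt((x₂-x₁)² + (y₂-y₁)²)
dx = (-9) - 0 = -9
dy = 16 - (-6) = 22
d = sqrt((-9)² + 22²) = sqrt(81 + 484) = sqrt(565) = 23.77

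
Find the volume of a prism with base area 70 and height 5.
Volume = base area * height
Volume = 70 * 5
Volume = 350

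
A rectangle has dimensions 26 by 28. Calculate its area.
Area = length * width
Area = 26 * 28
Area = 728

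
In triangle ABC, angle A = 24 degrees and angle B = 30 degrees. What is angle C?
Sum of angles in a triangle = 180 degrees
Third angle = 180 - 24 - 30
Third angle = 126 degrees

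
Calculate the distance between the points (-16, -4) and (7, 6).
Using the distance formula: d = sqrt((x₂-x₁)² + (y₂-y₁)²)
dx = 7 - (-16) = 23
dy = 6 - (-4) = 10
d = sqrt(23² + 10²) = sqrt(529 + 100) = sqrt(629) = 25.08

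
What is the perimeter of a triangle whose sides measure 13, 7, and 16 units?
Perimeter = sum of all sides
Perimeter = 13 + 7 + 16
Perimeter = 36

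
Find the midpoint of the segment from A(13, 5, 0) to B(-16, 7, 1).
Midpoint = ((13-16)/2, (5+7)/2, (0+1)/2) = (-1.5, 6, 0.5)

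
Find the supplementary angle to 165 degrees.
Supplementary angles sum to 180 degrees.
Other angle = 180 - 165
Other angle = 15 degrees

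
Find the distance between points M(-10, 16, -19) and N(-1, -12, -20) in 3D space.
d = √[(9)² + (-28)² + (-1)²] = √866 = 29.43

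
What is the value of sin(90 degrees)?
sin(90 degrees) = 1
Decimal approximation: 1.0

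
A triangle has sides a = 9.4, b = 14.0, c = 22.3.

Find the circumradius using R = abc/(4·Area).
s = (a+b+c)/2 = 22.85
Area = √(s(s-a)(s-b)(s-c)) = √(22.85·13.45·8.85·0.55) = 38.6774
R = abc/(4·Area) = (9.4·14.0·22.3)/(4·38.6774) = 2934.68/154.7096 = 18.97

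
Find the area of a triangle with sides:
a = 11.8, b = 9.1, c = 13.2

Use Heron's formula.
s = (a+b+c)/2 = (11.8+9.1+13.2)/2 = 17.05
A = √(s(s-a)(s-b)(s-c)) = √(17.05·5.25·7.95·3.85)
A = √2739.75 = 52.34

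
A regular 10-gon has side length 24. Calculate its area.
For a regular 10-gon with side length s = 24:
Apothem a = s / (2*tan(pi/10)) = 24 / (2*tan(pi/10)) ≈ 36.9322
Perimeter P = 10 * 24 = 240
Area = (1/2) * P * a = (1/2) * 240 * 36.9322 = 4431.86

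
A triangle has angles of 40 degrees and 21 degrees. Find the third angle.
Sum of angles in a triangle = 180 degrees
Third angle = 180 - 40 - 21
Third angle = 119 degrees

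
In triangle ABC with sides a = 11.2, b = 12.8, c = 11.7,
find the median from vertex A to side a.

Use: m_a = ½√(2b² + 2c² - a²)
m_a = ½√(2·12.8² + 2·11.7² - 11.2²)
m_a = ½√(327.68 + 273.78 - 125.44) = ½√476.02 = 10.91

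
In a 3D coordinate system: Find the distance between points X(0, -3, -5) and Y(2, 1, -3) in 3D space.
d = √[(2)² + (4)² + (2)²] = √24 = 4.899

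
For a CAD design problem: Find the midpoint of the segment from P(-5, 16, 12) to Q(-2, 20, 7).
Midpoint = ((-5-2)/2, (16+20)/2, (12+7)/2) = (-3.5, 18, 9.5)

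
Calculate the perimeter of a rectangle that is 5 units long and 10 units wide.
Perimeter = 2 * (length + width)
Perimeter = 2 * (5 + 10)
Perimeter = 2 * 15
Perimeter = 30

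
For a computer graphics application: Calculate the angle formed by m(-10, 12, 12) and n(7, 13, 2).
m·n = 110, |m|² = 388, |n|² = 222
cos θ = 110/√86136 ≈ 0.3748
θ ≈ 67.99°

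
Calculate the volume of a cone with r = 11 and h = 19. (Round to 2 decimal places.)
Volume = (1/3) * pi * r² * h
Volume = (1/3) * pi * 11² * 19
Volume = (1/3) * pi * 121 * 19
Volume = (1/3) * pi * 2299
Volume = 2407.51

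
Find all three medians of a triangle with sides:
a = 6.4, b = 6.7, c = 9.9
Using m_x = ½√(2y² + 2z² - x²):
m_a = ½√(2·6.7² + 2·9.9² - 6.4²) = ½√244.84 = 7.824
m_b = ½√(2·6.4² + 2·9.9² - 6.7²) = ½√233.05 = 7.633
m_c = ½√(2·6.4² + 2·6.7² - 9.9²) = ½√73.69 = 4.292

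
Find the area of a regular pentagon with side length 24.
For a regular 5-gon with side length s = 24:
Apothem a = s / (2*tan(pi/5)) = 24 / (2*tan(pi/5)) ≈ 16.51658
Perimeter P = 5 * 24 = 120
Area = (1/2) * P * a = (1/2) * 120 * 16.51658 = 990.99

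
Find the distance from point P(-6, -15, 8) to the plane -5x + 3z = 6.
d = |(-5)(-6) + 0(-15) + 3(8) - (6)| / √((-5)² + 0² + 3²) = 48/√34 = 8.232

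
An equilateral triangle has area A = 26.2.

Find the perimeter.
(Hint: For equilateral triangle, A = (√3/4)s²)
A = (√3/4)s²  →  s² = 4A/√3 = 4·26.2/√3 = 60.5063
s = 7.77858
Perimeter = 3s = 23.34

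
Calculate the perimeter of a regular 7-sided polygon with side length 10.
Perimeter = number of sides * side length
Perimeter = 7 * 10
Perimeter = 70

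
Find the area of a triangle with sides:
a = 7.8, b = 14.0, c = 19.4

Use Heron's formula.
s = (a+b+c)/2 = (7.8+14.0+19.4)/2 = 20.6
A = √(s(s-a)(s-b)(s-c)) = √(20.6·12.8·6.6·1.2)
A = √2088.35 = 45.7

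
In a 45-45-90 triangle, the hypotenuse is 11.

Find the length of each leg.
In a 45-45-90 triangle, hypotenuse = leg·√2  →  leg = hypotenuse/√2
leg = 11/√2 = 7.778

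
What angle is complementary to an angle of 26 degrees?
Complementary angles sum to 90 degrees.
Other angle = 90 - 26
Other angle = 64 degrees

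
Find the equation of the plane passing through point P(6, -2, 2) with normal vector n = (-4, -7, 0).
d = n·P = (-4)(6) + (-7)(-2) + (0)(2) = -10
Plane: -4x - 7y = -10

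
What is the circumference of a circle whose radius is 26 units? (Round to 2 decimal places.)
Circumference = 2 * pi * r
Circumference = 2 * pi * 26
Circumference = 163.36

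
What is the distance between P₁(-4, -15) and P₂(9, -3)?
Using the distance formula: d = sqrt((x₂-x₁)² + (y₂-y₁)²)
dx = 9 - (-4) = 13
dy = (-3) - (-15) = 12
d = sqrt(13² + 12²) = sqrt(169 + 144) = sqrt(313) = 17.69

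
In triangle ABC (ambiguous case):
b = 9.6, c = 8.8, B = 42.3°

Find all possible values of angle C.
sin(C)/c = sin(B)/b  →  sin(C) = c·sin(B)/b = 8.8·sin(42.3°)/9.6 = 0.616928
C₁ = arcsin(0.616928) = 38.09°,  C₂ = 180° - C₁ = 141.91°
Check C₂: A = 180° - 42.3° - 141.91° = -4.21° ≤ 0, rejected
C = 38.09° (one solution)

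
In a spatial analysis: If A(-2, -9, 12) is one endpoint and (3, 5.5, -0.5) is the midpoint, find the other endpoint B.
B = (2×3 - (-2), 2×5.5 - (-9), 2×(-0.5) - 12) = (8, 20, -13)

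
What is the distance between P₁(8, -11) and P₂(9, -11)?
Using the distance formula: d = sqrt((x₂-x₁)² + (y₂-y₁)²)
dx = 9 - 8 = 1
dy = (-11) - (-11) = 0
d = sqrt(1² + 0²) = sqrt(1 + 0) = sqrt(1) = 1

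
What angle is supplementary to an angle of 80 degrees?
Supplementary angles sum to 180 degrees.
Other angle = 180 - 80
Other angle = 100 degrees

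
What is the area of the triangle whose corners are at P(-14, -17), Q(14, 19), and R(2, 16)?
Using the coordinate formula: Area = (1/2)|x₁(y₂-y₃) + x₂(y₃-y₁) + x₃(y₁-y₂)|
Area = (1/2)|(-14)(19-16) + 14(16-(-17)) + 2((-17)-19)|
Area = (1/2)|(-14)*3 + 14*33 + 2*(-36)|
Area = (1/2)|(-42) + 462 + (-72)|
Area = (1/2)*348 = 174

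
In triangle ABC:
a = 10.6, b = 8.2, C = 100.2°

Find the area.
Using A = ½ab·sin(C):
A = ½·10.6·8.2·sin(100.2°) = ½·86.92·0.984196 = 42.77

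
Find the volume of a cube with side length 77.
Volume = s³
Volume = 77³
Volume = 456533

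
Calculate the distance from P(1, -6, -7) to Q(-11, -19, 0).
d = √[(-12)² + (-13)² + (7)²] = √362 = 19.03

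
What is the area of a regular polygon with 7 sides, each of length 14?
For a regular 7-gon with side length s = 14:
Apothem a = s / (2*tan(pi/7)) = 14 / (2*tan(pi/7)) ≈ 14.53565
Perimeter P = 7 * 14 = 98
Area = (1/2) * P * a = (1/2) * 98 * 14.53565 = 712.25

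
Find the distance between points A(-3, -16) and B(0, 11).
Using the distance formula: d = sqrt((x₂-x₁)² + (y₂-y₁)²)
dx = 0 - (-3) = 3
dy = 11 - (-16) = 27
d = sqrt(3² + 27²) = sqrt(9 + 729) = sqrt(738) = 27.17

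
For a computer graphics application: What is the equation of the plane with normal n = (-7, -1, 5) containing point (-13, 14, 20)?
d = n·P = (-7)(-13) + (-1)(14) + (5)(20) = 177
Plane: -7x - y + 5z = 177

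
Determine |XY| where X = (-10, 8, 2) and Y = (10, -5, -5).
d = √[(20)² + (-13)² + (-7)²] = √618 = 24.86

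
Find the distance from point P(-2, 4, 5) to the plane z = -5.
d = |0(-2) + 0(4) + 1(5) - (-5)| / √(0² + 0² + 1²) = 10/√1 = 10.0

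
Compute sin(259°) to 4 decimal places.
sin(259 degrees) = -0.9816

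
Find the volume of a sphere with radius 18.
Volume = (4/3) * pi * r³
Volume = (4/3) * pi * 18³
Volume = (4/3) * pi * 5832
Volume = 24429.02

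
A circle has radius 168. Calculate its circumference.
Circumference = 2 * pi * r
Circumference = 2 * pi * 168
Circumference = 1055.58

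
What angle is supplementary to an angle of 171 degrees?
Supplementary angles sum to 180 degrees.
Other angle = 180 - 171
Other angle = 9 degrees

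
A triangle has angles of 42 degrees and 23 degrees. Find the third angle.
Sum of angles in a triangle = 180 degrees
Third angle = 180 - 42 - 23
Third angle = 115 degrees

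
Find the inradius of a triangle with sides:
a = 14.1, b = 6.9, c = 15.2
s = (a+b+c)/2 = (14.1+6.9+15.2)/2 = 18.1
Area = √(s(s-a)(s-b)(s-c)) = √(18.1·4·11.2·2.9) = 48.4928
r = Area/s = 48.4928/18.1 = 2.679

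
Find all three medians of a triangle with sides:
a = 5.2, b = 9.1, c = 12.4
Using m_x = ½√(2y² + 2z² - x²):
m_a = ½√(2·9.1² + 2·12.4² - 5.2²) = ½√446.1 = 10.56
m_b = ½√(2·5.2² + 2·12.4² - 9.1²) = ½√278.79 = 8.349
m_c = ½√(2·5.2² + 2·9.1² - 12.4²) = ½√65.94 = 4.06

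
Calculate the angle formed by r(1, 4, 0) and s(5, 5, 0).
r·s = 25, |r|² = 17, |s|² = 50
cos θ = 25/√850 ≈ 0.8575
θ ≈ 30.96°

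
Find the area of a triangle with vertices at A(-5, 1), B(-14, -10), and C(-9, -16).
Using the coordinate formula: Area = (1/2)|x₁(y₂-y₃) + x₂(y₃-y₁) + x₃(y₁-y₂)|
Area = (1/2)|(-5)((-10)-(-16)) + (-14)((-16)-1) + (-9)(1-(-10))|
Area = (1/2)|(-5)*6 + (-14)*(-17) + (-9)*11|
Area = (1/2)|(-30) + 238 + (-99)|
Area = (1/2)*109 = 54.50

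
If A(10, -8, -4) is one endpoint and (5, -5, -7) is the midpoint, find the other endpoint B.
B = (2×5 - 10, 2×(-5) - (-8), 2×(-7) - (-4)) = (0, -2, -10)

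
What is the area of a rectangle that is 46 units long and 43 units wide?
Area = length * width
Area = 46 * 43
Area = 1978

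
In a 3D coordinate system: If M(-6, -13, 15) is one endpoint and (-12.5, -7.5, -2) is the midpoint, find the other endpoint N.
N = (2×(-12.5) - (-6), 2×(-7.5) - (-13), 2×(-2) - 15) = (-19, -2, -19)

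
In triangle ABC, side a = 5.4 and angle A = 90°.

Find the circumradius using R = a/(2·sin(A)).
R = a/(2·sin(A)) = 5.4/(2·sin(90°))
R = 5.4/(2·1.000000) = 5.4/2.000000 = 2.7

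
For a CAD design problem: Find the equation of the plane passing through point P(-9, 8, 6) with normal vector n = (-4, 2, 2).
d = n·P = (-4)(-9) + (2)(8) + (2)(6) = 64
Plane: -4x + 2y + 2z = 64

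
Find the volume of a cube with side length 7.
Volume = s³
Volume = 7³
Volume = 343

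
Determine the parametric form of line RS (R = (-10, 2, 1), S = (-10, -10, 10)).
Direction vector d = S - R = (0, -12, 9)
x = -10, y = 2 - 12t, z = 1 + 9t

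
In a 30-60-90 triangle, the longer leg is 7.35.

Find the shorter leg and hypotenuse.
In a 30-60-90 triangle, sides are in ratio 1 : √3 : 2.
Long leg = short leg·√3  →  short leg = 7.35/√3 = 4.244
Hypotenuse = 2·(short leg) = 2·7.35/√3 = 8.487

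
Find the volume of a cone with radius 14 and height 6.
Volume = (1/3) * pi * r² * h
Volume = (1/3) * pi * 14² * 6
Volume = (1/3) * pi * 196 * 6
Volume = (1/3) * pi * 1176
Volume = 1231.50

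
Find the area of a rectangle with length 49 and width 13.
Area = length * width
Area = 49 * 13
Area = 637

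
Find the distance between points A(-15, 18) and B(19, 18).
Using the distance formula: d = sqrt((x₂-x₁)² + (y₂-y₁)²)
dx = 19 - (-15) = 34
dy = 18 - 18 = 0
d = sqrt(34² + 0²) = sqrt(1156 + 0) = sqrt(1156) = 34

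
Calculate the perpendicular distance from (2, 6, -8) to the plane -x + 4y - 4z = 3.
d = |(-1)(2) + 4(6) + (-4)(-8) - (3)| / √((-1)² + 4² + (-4)²) = 51/√33 = 8.878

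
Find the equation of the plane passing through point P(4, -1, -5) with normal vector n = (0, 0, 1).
d = n·P = (0)(4) + (0)(-1) + (1)(-5) = -5
Plane: z = -5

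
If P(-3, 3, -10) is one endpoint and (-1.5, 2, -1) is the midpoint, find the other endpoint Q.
Q = (2×(-1.5) - (-3), 2×2 - 3, 2×(-1) - (-10)) = (0, 1, 8)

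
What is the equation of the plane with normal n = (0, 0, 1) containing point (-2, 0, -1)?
d = n·P = (0)(-2) + (0)(0) + (1)(-1) = -1
Plane: z = -1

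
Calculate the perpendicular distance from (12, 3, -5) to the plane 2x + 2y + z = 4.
d = |2(12) + 2(3) + 1(-5) - (4)| / √(2² + 2² + 1²) = 21/√9 = 7.0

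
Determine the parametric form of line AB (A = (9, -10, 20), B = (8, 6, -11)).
Direction vector d = B - A = (-1, 16, -31)
x = 9 - t, y = -10 + 16t, z = 20 - 31t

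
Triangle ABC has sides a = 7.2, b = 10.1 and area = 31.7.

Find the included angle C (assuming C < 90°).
Area = ½ab·sin(C)  →  sin(C) = 2·Area/(ab)
sin(C) = 2·31.7/(7.2·10.1) = 0.871837
C = arcsin(0.871837) = 60.67°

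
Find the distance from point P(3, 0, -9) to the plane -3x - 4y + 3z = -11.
d = |(-3)(3) + (-4)(0) + 3(-9) - (-11)| / √((-3)² + (-4)² + 3²) = 25/√34 = 4.287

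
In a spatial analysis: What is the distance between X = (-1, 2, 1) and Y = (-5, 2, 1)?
d = √[(-4)² + (0)² + (0)²] = √16 = 4.0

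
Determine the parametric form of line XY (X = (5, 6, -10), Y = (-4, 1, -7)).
Direction vector d = Y - X = (-9, -5, 3)
x = 5 - 9t, y = 6 - 5t, z = -10 + 3t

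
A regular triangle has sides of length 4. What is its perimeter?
Perimeter = number of sides * side length
Perimeter = 3 * 4
Perimeter = 12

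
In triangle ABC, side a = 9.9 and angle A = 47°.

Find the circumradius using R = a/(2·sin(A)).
R = a/(2·sin(A)) = 9.9/(2·sin(47°))
R = 9.9/(2·0.731354) = 9.9/1.462707 = 6.768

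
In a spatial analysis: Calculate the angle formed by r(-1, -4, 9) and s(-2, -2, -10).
r·s = -80, |r|² = 98, |s|² = 108
cos θ = -80/√10584 ≈ -0.7776
θ ≈ 141.0°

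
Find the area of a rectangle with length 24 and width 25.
Area = length * width
Area = 24 * 25
Area = 600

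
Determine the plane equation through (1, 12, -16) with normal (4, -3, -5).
d = n·P = (4)(1) + (-3)(12) + (-5)(-16) = 48
Plane: 4x - 3y - 5z = 48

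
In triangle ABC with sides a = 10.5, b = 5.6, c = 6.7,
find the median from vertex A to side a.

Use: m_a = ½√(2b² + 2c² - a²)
m_a = ½√(2·5.6² + 2·6.7² - 10.5²)
m_a = ½√(62.72 + 89.78 - 110.25) = ½√42.25 = 3.25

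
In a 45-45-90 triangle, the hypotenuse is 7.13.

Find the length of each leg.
In a 45-45-90 triangle, hypotenuse = leg·√2  →  leg = hypotenuse/√2
leg = 7.13/√2 = 5.042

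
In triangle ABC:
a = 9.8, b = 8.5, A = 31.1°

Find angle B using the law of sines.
sin(B)/b = sin(A)/a
sin(B) = b·sin(A)/a = 8.5·sin(31.1°)/9.8 = 0.448014
B = arcsin(0.448014) = 26.62°  (b ≤ a, so B ≤ A and the acute solution is unique)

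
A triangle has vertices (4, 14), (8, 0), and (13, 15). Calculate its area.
Using the coordinate formula: Area = (1/2)|x₁(y₂-y₃) + x₂(y₃-y₁) + x₃(y₁-y₂)|
Area = (1/2)|4(0-15) + 8(15-14) + 13(14-0)|
Area = (1/2)|4*(-15) + 8*1 + 13*14|
Area = (1/2)|(-60) + 8 + 182|
Area = (1/2)*130 = 65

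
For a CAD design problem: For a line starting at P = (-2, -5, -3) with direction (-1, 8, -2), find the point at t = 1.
P(1) = (-2 + (-1)(1), -5 + 8(1), -3 + (-2)(1)) = (-3, 3, -5)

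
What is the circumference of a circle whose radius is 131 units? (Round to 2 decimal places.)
Circumference = 2 * pi * r
Circumference = 2 * pi * 131
Circumference = 823.10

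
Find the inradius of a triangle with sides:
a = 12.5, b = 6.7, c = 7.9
s = (a+b+c)/2 = (12.5+6.7+7.9)/2 = 13.55
Area = √(s(s-a)(s-b)(s-c)) = √(13.55·1.05·6.85·5.65) = 23.4657
r = Area/s = 23.4657/13.55 = 1.732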